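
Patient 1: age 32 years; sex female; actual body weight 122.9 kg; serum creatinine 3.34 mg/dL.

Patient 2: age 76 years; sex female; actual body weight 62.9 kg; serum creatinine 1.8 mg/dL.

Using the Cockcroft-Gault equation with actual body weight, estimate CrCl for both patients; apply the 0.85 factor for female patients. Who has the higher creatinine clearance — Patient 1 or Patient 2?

Patient 1: CrCl = (140 − 32) × 122.9 / (72 × 3.34) × 0.85 = 13273.2 / 240.48 × 0.85 ≈ 46.9 mL/min
Patient 2: CrCl = (140 − 76) × 62.9 / (72 × 1.8) × 0.85 = 4025.6 / 129.60 × 0.85 ≈ 26.4 mL/min
46.9 vs 26.4 mL/min → Patient 1 is higher.

Patient 1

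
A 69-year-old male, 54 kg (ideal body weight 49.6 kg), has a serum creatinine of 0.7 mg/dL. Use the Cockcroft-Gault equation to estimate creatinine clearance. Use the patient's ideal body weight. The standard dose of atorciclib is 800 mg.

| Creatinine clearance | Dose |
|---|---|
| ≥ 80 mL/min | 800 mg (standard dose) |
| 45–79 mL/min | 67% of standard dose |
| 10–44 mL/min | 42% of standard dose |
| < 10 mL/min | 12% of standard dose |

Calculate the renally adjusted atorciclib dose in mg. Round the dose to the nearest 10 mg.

CrCl = (140 − 69) × 49.6 / (72 × 0.7) = 3521.6 / 50.40 ≈ 69.9 mL/min
CrCl ≈ 70 mL/min → bracket 45–79 mL/min.
67% of 800 mg = 536 mg → 540 mg

540 mg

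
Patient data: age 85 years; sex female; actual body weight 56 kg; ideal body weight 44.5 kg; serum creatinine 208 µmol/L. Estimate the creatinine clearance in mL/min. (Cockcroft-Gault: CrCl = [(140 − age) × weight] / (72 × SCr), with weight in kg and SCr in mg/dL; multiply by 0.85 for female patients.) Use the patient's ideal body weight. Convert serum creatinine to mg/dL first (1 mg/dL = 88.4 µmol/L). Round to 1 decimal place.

SCr = 208 / 88.4 = 2.353 mg/dL
CrCl = (140 − 85) × 44.5 / (72 × 2.353) × 0.85 = 2447.5 / 169.42 × 0.85 ≈ 12.3 mL/min

12.3 mL/min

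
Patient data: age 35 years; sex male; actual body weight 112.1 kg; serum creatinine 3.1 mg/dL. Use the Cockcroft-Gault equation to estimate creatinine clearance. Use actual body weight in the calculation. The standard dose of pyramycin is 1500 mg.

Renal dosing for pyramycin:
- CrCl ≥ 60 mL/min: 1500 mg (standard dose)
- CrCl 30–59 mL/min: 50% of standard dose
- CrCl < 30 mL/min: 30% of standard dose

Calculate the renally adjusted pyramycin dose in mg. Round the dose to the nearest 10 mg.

CrCl = (140 − 35) × 112.1 / (72 × 3.1) = 11770.5 / 223.20 ≈ 52.7 mL/min
CrCl ≈ 53 mL/min → bracket 30–59 mL/min.
50% of 1500 mg = 750 mg

750 mg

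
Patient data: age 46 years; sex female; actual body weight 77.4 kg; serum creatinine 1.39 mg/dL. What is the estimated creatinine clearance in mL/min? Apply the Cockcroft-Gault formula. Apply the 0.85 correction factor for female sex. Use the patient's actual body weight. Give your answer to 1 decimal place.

61.8 mL/min

CrCl = (140 − 46) × 77.4 / (72 × 1.39) × 0.85 = 7275.6 / 100.08 × 0.85 ≈ 61.8 mL/min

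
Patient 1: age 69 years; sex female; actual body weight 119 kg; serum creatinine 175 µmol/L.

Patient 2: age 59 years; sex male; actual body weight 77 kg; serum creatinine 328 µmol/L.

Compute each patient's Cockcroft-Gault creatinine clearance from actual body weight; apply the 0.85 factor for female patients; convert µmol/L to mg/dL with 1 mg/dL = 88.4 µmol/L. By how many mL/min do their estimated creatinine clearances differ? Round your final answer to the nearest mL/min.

Patient 1: SCr = 175 / 88.4 = 1.98 mg/dL
Patient 1: CrCl = (140 − 69) × 119 / (72 × 1.98) × 0.85 = 8449.0 / 142.56 × 0.85 ≈ 50.4 mL/min
Patient 2: SCr = 328 / 88.4 = 3.71 mg/dL
Patient 2: CrCl = (140 − 59) × 77 / (72 × 3.71) = 6237.0 / 267.12 ≈ 23.3 mL/min
|50.4 − 23.3| = 27.1 mL/min

27 mL/min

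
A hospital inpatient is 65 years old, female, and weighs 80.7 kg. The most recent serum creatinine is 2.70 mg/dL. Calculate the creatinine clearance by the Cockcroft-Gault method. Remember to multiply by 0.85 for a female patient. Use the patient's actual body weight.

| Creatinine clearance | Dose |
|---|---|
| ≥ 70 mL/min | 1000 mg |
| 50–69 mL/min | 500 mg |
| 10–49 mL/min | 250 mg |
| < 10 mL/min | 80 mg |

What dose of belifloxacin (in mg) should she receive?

CrCl = (140 − 65) × 80.7 / (72 × 2.7) × 0.85 = 6052.5 / 194.40 × 0.85 ≈ 26.5 mL/min
CrCl ≈ 26 mL/min → bracket 10–49 mL/min.
Dose for this bracket: 250 mg.

250 mg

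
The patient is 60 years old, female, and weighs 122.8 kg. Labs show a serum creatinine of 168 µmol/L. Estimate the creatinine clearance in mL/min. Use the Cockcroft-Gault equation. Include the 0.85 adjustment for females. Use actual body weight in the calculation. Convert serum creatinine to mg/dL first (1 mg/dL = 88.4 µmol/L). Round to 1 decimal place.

SCr = 168 / 88.4 = 1.9 mg/dL
CrCl = (140 − 60) × 122.8 / (72 × 1.9) × 0.85 = 9824.0 / 136.80 × 0.85 ≈ 61.0 mL/min

61.0 mL/min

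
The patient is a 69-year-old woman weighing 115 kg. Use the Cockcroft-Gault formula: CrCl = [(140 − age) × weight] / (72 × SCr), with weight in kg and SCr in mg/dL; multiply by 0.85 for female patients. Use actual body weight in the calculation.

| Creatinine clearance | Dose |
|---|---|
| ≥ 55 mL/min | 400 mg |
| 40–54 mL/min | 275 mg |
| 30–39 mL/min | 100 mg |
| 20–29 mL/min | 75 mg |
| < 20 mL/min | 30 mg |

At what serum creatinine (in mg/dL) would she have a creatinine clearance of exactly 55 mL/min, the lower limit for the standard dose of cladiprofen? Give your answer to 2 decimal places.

1.75 mg/dL

Standard dose requires CrCl ≥ 55 mL/min.
Set (140 − 69) × 115 × 0.85 / (72 × SCr) = 55
SCr = (140 − 69) × 115 × 0.85 / (72 × 55) = 1.753 mg/dL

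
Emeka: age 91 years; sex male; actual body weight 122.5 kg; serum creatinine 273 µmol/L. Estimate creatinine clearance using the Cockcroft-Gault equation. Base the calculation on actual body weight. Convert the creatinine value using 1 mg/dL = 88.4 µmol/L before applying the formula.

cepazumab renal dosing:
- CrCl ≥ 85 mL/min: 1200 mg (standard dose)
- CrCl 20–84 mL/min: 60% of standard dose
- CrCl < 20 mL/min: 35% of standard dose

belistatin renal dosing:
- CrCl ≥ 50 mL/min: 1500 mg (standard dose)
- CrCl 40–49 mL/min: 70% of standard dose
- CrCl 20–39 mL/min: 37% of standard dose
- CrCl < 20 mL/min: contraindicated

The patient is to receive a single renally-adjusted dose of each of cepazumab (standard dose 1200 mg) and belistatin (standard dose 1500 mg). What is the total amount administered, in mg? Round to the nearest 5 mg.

1275 mg

SCr = 273 / 88.4 = 3.088 mg/dL
CrCl = (140 − 91) × 122.5 / (72 × 3.088) = 6002.5 / 222.34 ≈ 27.0 mL/min
CrCl ≈ 27 mL/min.
cepazumab: 20–84 mL/min → 60% of 1200 mg = 720 mg.
belistatin: 20–39 mL/min → 37% of 1500 mg = 555 mg.
Total = 720 + 555 = 1275 mg.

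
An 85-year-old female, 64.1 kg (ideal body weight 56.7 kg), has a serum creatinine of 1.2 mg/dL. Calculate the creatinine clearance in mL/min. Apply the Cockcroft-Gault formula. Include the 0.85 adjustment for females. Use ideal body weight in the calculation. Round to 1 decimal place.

CrCl = (140 − 85) × 56.7 / (72 × 1.2) × 0.85 = 3118.5 / 86.40 × 0.85 ≈ 30.7 mL/min

30.7 mL/min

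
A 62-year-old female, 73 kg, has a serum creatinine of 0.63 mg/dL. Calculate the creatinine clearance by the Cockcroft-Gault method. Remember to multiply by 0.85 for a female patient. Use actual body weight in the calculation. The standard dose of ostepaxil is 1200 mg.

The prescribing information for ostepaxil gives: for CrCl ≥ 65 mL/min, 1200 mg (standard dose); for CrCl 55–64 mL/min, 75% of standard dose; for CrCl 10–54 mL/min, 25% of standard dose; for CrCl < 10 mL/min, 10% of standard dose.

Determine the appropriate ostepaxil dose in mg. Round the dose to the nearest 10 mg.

1200 mg

CrCl = (140 − 62) × 73 / (72 × 0.63) × 0.85 = 5694.0 / 45.36 × 0.85 ≈ 106.7 mL/min
CrCl ≈ 107 mL/min → bracket ≥ 65 mL/min.
100% of 1200 mg = 1200 mg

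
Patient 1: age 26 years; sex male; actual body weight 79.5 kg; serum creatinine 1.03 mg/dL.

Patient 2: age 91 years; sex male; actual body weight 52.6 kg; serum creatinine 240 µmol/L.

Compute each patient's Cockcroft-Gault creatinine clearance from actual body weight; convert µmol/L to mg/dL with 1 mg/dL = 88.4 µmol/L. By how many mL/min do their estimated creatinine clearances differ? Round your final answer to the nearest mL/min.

109 mL/min

Patient 1: CrCl = (140 − 26) × 79.5 / (72 × 1.03) = 9063.0 / 74.16 ≈ 122.2 mL/min
Patient 2: SCr = 240 / 88.4 = 2.715 mg/dL
Patient 2: CrCl = (140 − 91) × 52.6 / (72 × 2.715) = 2577.4 / 195.48 ≈ 13.2 mL/min
|122.2 − 13.2| = 109.0 mL/min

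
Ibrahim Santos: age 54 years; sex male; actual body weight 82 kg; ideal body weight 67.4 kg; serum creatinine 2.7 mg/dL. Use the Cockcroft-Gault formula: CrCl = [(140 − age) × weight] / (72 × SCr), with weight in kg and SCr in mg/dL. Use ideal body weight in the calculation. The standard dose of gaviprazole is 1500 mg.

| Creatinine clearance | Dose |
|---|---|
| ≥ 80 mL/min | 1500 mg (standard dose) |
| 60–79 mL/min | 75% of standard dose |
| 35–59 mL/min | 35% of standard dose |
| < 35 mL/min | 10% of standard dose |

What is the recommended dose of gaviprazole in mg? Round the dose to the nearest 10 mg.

150 mg

CrCl = (140 − 54) × 67.4 / (72 × 2.7) = 5796.4 / 194.40 ≈ 29.8 mL/min
CrCl ≈ 30 mL/min → bracket < 35 mL/min.
10% of 1500 mg = 150 mg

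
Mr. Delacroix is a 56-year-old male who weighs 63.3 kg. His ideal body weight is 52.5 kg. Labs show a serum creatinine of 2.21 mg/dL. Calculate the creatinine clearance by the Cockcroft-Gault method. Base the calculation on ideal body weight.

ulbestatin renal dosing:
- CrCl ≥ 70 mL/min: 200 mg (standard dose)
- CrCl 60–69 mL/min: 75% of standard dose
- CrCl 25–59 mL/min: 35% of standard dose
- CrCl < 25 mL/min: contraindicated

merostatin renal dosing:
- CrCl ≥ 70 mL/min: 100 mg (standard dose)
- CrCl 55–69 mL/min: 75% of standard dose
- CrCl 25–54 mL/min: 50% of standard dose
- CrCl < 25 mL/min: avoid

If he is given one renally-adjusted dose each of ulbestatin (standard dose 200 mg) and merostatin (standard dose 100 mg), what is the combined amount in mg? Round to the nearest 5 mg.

CrCl = (140 − 56) × 52.5 / (72 × 2.21) = 4410.0 / 159.12 ≈ 27.7 mL/min
CrCl ≈ 28 mL/min.
ulbestatin: 25–59 mL/min → 35% of 200 mg = 70 mg.
merostatin: 25–54 mL/min → 50% of 100 mg = 50 mg.
Total = 70 + 50 = 120 mg.

120 mg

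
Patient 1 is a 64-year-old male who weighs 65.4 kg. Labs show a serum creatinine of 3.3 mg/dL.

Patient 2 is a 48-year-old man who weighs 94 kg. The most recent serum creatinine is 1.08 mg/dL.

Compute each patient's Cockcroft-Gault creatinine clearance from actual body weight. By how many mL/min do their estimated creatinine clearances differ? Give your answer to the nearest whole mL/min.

90 mL/min

Patient 1: CrCl = (140 − 64) × 65.4 / (72 × 3.3) = 4970.4 / 237.60 ≈ 20.9 mL/min
Patient 2: CrCl = (140 − 48) × 94 / (72 × 1.08) = 8648.0 / 77.76 ≈ 111.2 mL/min
|20.9 − 111.2| = 90.3 mL/min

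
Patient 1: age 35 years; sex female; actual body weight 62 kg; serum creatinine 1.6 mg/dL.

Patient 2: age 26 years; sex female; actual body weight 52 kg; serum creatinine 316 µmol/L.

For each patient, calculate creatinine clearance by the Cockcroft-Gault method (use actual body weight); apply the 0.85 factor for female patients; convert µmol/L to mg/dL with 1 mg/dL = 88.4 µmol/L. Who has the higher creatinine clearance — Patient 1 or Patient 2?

Patient 1: CrCl = (140 − 35) × 62 / (72 × 1.6) × 0.85 = 6510.0 / 115.20 × 0.85 ≈ 48.0 mL/min
Patient 2: SCr = 316 / 88.4 = 3.575 mg/dL
Patient 2: CrCl = (140 − 26) × 52 / (72 × 3.575) × 0.85 = 5928.0 / 257.40 × 0.85 ≈ 19.6 mL/min
48.0 vs 19.6 mL/min → Patient 1 is higher.

Patient 1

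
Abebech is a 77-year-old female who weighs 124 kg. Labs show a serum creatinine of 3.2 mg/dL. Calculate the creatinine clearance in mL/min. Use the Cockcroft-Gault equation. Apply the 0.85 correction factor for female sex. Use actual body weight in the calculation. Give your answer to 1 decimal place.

CrCl = (140 − 77) × 124 / (72 × 3.2) × 0.85 = 7812.0 / 230.40 × 0.85 ≈ 28.8 mL/min

28.8 mL/min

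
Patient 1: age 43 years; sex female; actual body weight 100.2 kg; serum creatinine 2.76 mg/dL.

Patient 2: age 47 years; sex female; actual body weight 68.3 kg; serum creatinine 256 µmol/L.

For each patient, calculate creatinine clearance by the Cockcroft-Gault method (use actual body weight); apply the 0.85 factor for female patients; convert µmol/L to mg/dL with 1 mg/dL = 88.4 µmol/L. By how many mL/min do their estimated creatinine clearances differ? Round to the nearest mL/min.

16 mL/min

Patient 1: CrCl = (140 − 43) × 100.2 / (72 × 2.76) × 0.85 = 9719.4 / 198.72 × 0.85 ≈ 41.6 mL/min
Patient 2: SCr = 256 / 88.4 = 2.896 mg/dL
Patient 2: CrCl = (140 − 47) × 68.3 / (72 × 2.896) × 0.85 = 6351.9 / 208.51 × 0.85 ≈ 25.9 mL/min
|41.6 − 25.9| = 15.7 mL/min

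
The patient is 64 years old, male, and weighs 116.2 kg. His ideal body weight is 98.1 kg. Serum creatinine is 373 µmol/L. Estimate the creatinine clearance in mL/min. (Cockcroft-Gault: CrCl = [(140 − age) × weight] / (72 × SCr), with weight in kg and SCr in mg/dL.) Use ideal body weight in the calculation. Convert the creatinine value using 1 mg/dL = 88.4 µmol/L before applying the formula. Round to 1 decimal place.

SCr = 373 / 88.4 = 4.219 mg/dL
CrCl = (140 − 64) × 98.1 / (72 × 4.219) = 7455.6 / 303.77 ≈ 24.5 mL/min

24.5 mL/min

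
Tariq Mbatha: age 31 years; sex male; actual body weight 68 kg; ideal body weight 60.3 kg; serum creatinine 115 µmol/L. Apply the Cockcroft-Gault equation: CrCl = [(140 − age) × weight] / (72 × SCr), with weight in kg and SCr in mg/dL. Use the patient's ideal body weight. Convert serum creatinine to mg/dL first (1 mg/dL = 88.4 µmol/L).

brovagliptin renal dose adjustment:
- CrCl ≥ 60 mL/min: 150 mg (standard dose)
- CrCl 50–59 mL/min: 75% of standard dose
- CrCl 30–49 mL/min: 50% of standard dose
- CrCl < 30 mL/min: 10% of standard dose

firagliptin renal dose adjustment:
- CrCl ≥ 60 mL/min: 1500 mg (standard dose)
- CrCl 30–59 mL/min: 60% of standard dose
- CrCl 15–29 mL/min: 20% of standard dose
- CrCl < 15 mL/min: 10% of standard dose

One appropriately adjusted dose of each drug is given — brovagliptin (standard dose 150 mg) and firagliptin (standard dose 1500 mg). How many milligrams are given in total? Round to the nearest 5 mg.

1650 mg

SCr = 115 / 88.4 = 1.301 mg/dL
CrCl = (140 − 31) × 60.3 / (72 × 1.301) = 6572.7 / 93.67 ≈ 70.2 mL/min
CrCl ≈ 70 mL/min.
brovagliptin: ≥ 60 mL/min → 100% of 150 mg = 150 mg.
firagliptin: ≥ 60 mL/min → 100% of 1500 mg = 1500 mg.
Total = 150 + 1500 = 1650 mg.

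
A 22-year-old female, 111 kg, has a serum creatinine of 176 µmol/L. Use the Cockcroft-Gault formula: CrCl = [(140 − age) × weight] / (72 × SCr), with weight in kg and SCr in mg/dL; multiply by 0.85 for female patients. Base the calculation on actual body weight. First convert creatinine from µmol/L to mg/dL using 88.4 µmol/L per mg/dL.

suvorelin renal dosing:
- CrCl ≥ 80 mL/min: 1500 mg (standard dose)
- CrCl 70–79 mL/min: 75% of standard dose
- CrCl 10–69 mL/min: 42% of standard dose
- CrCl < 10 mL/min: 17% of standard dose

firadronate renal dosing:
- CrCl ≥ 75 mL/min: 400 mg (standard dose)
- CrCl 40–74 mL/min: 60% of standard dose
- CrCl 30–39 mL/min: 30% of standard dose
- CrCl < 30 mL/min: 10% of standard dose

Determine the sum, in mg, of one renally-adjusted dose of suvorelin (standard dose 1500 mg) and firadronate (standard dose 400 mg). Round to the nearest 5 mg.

SCr = 176 / 88.4 = 1.991 mg/dL
CrCl = (140 − 22) × 111 / (72 × 1.991) × 0.85 = 13098.0 / 143.35 × 0.85 ≈ 77.7 mL/min
CrCl ≈ 78 mL/min.
suvorelin: 70–79 mL/min → 75% of 1500 mg = 1125 mg.
firadronate: ≥ 75 mL/min → 100% of 400 mg = 400 mg.
Total = 1125 + 400 = 1525 mg.

1525 mg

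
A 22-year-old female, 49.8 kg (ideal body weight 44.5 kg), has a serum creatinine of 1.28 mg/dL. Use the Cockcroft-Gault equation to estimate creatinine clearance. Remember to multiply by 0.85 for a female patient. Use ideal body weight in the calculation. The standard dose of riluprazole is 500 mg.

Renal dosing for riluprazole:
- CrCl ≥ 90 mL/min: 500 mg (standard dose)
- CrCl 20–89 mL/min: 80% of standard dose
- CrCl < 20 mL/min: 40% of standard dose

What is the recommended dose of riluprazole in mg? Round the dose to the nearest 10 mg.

400 mg

CrCl = (140 − 22) × 44.5 / (72 × 1.28) × 0.85 = 5251.0 / 92.16 × 0.85 ≈ 48.4 mL/min
CrCl ≈ 48 mL/min → bracket 20–89 mL/min.
80% of 500 mg = 400 mg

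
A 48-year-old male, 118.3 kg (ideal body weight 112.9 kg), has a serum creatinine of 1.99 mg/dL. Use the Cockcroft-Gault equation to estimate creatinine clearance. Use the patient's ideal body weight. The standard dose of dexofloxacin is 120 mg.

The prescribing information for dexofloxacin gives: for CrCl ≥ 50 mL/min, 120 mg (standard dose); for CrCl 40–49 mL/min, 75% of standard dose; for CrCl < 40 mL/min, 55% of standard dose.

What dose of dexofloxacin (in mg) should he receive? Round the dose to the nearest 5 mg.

CrCl = (140 − 48) × 112.9 / (72 × 1.99) = 10386.8 / 143.28 ≈ 72.5 mL/min
CrCl ≈ 72 mL/min → bracket ≥ 50 mL/min.
100% of 120 mg = 120 mg

120 mg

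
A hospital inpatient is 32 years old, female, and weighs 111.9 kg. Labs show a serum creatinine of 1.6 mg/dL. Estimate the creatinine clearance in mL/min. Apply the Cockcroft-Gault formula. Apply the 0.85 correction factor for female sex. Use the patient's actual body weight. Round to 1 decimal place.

CrCl = (140 − 32) × 111.9 / (72 × 1.6) × 0.85 = 12085.2 / 115.20 × 0.85 ≈ 89.2 mL/min

89.2 mL/min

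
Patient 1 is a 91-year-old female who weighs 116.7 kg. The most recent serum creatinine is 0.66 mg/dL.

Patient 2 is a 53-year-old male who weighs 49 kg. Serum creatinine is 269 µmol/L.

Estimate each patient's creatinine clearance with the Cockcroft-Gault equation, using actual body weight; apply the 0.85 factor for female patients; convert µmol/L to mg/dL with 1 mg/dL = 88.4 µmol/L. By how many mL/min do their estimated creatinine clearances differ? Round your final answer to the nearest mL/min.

Patient 1: CrCl = (140 − 91) × 116.7 / (72 × 0.66) × 0.85 = 5718.3 / 47.52 × 0.85 ≈ 102.3 mL/min
Patient 2: SCr = 269 / 88.4 = 3.043 mg/dL
Patient 2: CrCl = (140 − 53) × 49 / (72 × 3.043) = 4263.0 / 219.10 ≈ 19.5 mL/min
|102.3 − 19.5| = 82.8 mL/min

83 mL/min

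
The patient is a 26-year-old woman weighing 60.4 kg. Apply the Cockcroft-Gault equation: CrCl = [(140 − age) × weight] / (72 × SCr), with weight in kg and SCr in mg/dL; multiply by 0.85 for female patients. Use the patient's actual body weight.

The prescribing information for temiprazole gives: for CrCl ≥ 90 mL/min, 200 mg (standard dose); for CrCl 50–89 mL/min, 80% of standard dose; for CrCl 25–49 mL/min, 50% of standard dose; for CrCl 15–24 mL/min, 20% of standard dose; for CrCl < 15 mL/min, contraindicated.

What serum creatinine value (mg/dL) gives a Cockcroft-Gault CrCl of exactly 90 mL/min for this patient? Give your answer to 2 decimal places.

0.90 mg/dL

Standard dose requires CrCl ≥ 90 mL/min.
Set (140 − 26) × 60.4 × 0.85 / (72 × SCr) = 90
SCr = (140 − 26) × 60.4 × 0.85 / (72 × 90) = 0.903 mg/dL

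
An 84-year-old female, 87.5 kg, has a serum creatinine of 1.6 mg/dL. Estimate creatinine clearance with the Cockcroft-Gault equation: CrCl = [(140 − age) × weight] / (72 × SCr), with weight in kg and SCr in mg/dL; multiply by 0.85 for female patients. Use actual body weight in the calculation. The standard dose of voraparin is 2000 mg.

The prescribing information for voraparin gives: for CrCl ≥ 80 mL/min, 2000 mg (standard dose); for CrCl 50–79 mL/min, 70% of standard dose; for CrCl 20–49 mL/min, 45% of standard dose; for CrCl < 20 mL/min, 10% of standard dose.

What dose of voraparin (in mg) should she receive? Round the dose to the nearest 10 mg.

900 mg

CrCl = (140 − 84) × 87.5 / (72 × 1.6) × 0.85 = 4900.0 / 115.20 × 0.85 ≈ 36.2 mL/min
CrCl ≈ 36 mL/min → bracket 20–49 mL/min.
45% of 2000 mg = 900 mg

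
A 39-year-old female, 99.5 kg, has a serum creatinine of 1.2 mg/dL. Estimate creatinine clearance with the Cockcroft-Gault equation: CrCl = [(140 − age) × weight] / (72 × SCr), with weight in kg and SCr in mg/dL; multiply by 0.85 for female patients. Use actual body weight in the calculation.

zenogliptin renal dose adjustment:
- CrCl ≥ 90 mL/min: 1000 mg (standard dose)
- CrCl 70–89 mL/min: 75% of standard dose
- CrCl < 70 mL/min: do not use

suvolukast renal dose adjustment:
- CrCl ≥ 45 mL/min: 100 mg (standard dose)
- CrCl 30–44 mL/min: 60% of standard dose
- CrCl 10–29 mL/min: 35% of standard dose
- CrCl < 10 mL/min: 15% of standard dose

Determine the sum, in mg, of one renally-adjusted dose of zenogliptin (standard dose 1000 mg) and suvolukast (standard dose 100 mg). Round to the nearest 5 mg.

1100 mg

CrCl = (140 − 39) × 99.5 / (72 × 1.2) × 0.85 = 10049.5 / 86.40 × 0.85 ≈ 98.9 mL/min
CrCl ≈ 99 mL/min.
zenogliptin: ≥ 90 mL/min → 100% of 1000 mg = 1000 mg.
suvolukast: ≥ 45 mL/min → 100% of 100 mg = 100 mg.
Total = 1000 + 100 = 1100 mg.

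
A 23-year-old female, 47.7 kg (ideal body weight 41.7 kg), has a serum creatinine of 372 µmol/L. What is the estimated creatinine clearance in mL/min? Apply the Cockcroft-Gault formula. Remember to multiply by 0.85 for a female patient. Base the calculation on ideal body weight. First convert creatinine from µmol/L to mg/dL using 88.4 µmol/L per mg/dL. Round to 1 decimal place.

13.7 mL/min

SCr = 372 / 88.4 = 4.208 mg/dL
CrCl = (140 − 23) × 41.7 / (72 × 4.208) × 0.85 = 4878.9 / 302.98 × 0.85 ≈ 13.7 mL/min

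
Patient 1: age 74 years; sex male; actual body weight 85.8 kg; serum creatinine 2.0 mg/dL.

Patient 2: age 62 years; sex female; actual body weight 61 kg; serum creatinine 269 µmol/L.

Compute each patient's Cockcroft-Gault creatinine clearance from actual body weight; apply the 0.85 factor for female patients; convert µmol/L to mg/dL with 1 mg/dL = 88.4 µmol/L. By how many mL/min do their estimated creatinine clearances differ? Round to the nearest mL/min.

Patient 1: CrCl = (140 − 74) × 85.8 / (72 × 2) = 5662.8 / 144.00 ≈ 39.3 mL/min
Patient 2: SCr = 269 / 88.4 = 3.043 mg/dL
Patient 2: CrCl = (140 − 62) × 61 / (72 × 3.043) × 0.85 = 4758.0 / 219.10 × 0.85 ≈ 18.5 mL/min
|39.3 − 18.5| = 20.8 mL/min

21 mL/min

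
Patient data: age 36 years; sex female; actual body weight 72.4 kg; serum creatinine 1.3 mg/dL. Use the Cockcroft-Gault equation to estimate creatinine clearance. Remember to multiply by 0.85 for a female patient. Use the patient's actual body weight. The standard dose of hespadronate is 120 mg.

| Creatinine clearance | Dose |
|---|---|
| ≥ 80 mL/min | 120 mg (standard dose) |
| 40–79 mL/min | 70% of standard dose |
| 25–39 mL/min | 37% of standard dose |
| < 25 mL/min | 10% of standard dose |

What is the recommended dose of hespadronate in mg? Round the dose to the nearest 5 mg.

85 mg

CrCl = (140 − 36) × 72.4 / (72 × 1.3) × 0.85 = 7529.6 / 93.60 × 0.85 ≈ 68.4 mL/min
CrCl ≈ 68 mL/min → bracket 40–79 mL/min.
70% of 120 mg = 84 mg → 85 mg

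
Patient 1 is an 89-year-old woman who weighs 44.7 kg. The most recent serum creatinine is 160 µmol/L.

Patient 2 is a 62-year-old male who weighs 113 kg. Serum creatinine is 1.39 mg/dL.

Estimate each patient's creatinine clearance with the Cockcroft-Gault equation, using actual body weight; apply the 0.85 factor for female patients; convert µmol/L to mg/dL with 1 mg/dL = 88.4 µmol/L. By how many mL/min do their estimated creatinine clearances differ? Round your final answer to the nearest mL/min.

Patient 1: SCr = 160 / 88.4 = 1.81 mg/dL
Patient 1: CrCl = (140 − 89) × 44.7 / (72 × 1.81) × 0.85 = 2279.7 / 130.32 × 0.85 ≈ 14.9 mL/min
Patient 2: CrCl = (140 − 62) × 113 / (72 × 1.39) = 8814.0 / 100.08 ≈ 88.1 mL/min
|14.9 − 88.1| = 73.2 mL/min

73 mL/min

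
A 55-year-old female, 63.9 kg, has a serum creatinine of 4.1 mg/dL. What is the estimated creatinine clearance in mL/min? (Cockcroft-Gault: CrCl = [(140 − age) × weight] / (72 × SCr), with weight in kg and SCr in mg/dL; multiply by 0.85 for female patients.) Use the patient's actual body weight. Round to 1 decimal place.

CrCl = (140 − 55) × 63.9 / (72 × 4.1) × 0.85 = 5431.5 / 295.20 × 0.85 ≈ 15.6 mL/min

15.6 mL/min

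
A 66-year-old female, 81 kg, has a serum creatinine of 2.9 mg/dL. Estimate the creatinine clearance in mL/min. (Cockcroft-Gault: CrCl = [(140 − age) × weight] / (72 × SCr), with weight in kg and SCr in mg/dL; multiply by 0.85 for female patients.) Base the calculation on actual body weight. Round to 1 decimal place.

CrCl = (140 − 66) × 81 / (72 × 2.9) × 0.85 = 5994.0 / 208.80 × 0.85 ≈ 24.4 mL/min

24.4 mL/min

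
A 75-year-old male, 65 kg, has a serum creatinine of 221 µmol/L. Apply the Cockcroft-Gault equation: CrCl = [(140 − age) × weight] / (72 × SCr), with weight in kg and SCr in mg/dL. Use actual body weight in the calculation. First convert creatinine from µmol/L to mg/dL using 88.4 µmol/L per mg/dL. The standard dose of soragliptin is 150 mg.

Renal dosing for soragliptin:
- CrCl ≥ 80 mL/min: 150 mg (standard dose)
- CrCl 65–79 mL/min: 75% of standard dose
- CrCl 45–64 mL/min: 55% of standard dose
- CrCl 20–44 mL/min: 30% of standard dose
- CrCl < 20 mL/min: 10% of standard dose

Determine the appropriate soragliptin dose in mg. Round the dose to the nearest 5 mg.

45 mg

SCr = 221 / 88.4 = 2.5 mg/dL
CrCl = (140 − 75) × 65 / (72 × 2.5) = 4225.0 / 180.00 ≈ 23.5 mL/min
CrCl ≈ 23 mL/min → bracket 20–44 mL/min.
30% of 150 mg = 45 mg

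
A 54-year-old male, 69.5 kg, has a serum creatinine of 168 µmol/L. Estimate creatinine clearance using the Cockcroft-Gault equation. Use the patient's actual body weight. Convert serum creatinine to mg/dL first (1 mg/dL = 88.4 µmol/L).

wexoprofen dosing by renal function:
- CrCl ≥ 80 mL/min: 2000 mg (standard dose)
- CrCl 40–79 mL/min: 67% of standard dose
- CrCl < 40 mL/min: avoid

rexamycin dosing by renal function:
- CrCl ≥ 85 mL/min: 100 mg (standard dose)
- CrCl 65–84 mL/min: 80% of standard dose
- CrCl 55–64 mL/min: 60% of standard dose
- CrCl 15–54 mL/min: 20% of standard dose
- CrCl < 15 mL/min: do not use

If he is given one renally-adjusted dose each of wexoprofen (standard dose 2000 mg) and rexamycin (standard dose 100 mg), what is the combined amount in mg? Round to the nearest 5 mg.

1360 mg

SCr = 168 / 88.4 = 1.9 mg/dL
CrCl = (140 − 54) × 69.5 / (72 × 1.9) = 5977.0 / 136.80 ≈ 43.7 mL/min
CrCl ≈ 44 mL/min.
wexoprofen: 40–79 mL/min → 67% of 2000 mg = 1340 mg.
rexamycin: 15–54 mL/min → 20% of 100 mg = 20 mg.
Total = 1340 + 20 = 1360 mg.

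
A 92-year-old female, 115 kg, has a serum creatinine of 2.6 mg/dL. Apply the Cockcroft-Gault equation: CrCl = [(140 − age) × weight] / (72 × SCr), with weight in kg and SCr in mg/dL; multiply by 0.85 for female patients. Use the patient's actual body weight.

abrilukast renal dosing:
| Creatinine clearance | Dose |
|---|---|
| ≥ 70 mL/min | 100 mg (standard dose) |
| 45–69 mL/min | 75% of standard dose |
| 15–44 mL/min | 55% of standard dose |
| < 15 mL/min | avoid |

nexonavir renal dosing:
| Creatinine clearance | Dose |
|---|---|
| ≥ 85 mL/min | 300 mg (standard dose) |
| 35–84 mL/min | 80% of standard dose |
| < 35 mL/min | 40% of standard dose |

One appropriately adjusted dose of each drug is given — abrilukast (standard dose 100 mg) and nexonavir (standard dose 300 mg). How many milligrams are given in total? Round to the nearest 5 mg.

CrCl = (140 − 92) × 115 / (72 × 2.6) × 0.85 = 5520.0 / 187.20 × 0.85 ≈ 25.1 mL/min
CrCl ≈ 25 mL/min.
abrilukast: 15–44 mL/min → 55% of 100 mg = 55 mg.
nexonavir: < 35 mL/min → 40% of 300 mg = 120 mg.
Total = 55 + 120 = 175 mg.

175 mg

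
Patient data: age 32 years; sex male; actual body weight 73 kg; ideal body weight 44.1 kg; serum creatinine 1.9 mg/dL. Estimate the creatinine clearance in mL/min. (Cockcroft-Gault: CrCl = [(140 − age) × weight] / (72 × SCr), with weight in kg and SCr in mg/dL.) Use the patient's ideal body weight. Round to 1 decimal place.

34.8 mL/min

CrCl = (140 − 32) × 44.1 / (72 × 1.9) = 4762.8 / 136.80 ≈ 34.8 mL/min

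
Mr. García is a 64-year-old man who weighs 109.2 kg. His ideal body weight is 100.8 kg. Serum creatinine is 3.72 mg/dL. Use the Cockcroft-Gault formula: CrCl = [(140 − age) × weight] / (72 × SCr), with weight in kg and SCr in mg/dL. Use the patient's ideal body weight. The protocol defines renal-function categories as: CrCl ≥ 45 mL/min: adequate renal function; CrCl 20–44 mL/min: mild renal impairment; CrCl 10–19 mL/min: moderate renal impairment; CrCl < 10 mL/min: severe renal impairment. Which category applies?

CrCl = (140 − 64) × 100.8 / (72 × 3.72) = 7660.8 / 267.84 ≈ 28.6 mL/min
29 mL/min falls in the 'mild renal impairment' range.

mild renal impairment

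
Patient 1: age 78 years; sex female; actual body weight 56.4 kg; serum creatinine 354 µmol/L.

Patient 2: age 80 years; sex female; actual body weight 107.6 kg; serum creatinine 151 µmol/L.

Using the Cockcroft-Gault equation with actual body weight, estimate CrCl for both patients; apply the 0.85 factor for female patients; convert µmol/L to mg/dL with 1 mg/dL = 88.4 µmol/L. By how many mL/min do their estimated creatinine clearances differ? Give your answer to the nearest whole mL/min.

34 mL/min

Patient 1: SCr = 354 / 88.4 = 4.005 mg/dL
Patient 1: CrCl = (140 − 78) × 56.4 / (72 × 4.005) × 0.85 = 3496.8 / 288.36 × 0.85 ≈ 10.3 mL/min
Patient 2: SCr = 151 / 88.4 = 1.708 mg/dL
Patient 2: CrCl = (140 − 80) × 107.6 / (72 × 1.708) × 0.85 = 6456.0 / 122.98 × 0.85 ≈ 44.6 mL/min
|10.3 − 44.6| = 34.3 mL/min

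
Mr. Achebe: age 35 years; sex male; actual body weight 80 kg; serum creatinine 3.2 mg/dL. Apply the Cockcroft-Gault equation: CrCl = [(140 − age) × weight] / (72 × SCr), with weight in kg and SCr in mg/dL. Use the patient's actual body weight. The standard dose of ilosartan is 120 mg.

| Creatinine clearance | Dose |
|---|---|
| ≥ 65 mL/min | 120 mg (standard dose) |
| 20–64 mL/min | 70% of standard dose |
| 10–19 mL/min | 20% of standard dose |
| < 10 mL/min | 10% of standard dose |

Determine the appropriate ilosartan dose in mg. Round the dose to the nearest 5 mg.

85 mg

CrCl = (140 − 35) × 80 / (72 × 3.2) = 8400.0 / 230.40 ≈ 36.5 mL/min
CrCl ≈ 36 mL/min → bracket 20–64 mL/min.
70% of 120 mg = 84 mg → 85 mg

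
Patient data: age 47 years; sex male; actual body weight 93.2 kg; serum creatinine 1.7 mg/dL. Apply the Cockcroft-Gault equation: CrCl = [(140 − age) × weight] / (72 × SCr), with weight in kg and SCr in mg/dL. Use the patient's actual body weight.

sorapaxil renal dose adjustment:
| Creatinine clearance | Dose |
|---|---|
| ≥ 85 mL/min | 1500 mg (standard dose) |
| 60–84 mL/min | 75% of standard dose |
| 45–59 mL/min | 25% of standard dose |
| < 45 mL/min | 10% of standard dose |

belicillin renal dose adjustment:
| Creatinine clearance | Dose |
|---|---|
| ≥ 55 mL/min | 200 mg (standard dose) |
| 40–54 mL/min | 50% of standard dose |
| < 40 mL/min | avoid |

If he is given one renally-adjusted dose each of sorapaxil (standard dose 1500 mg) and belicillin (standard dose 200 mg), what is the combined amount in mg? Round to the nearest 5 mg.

CrCl = (140 − 47) × 93.2 / (72 × 1.7) = 8667.6 / 122.40 ≈ 70.8 mL/min
CrCl ≈ 71 mL/min.
sorapaxil: 60–84 mL/min → 75% of 1500 mg = 1125 mg.
belicillin: ≥ 55 mL/min → 100% of 200 mg = 200 mg.
Total = 1125 + 200 = 1325 mg.

1325 mg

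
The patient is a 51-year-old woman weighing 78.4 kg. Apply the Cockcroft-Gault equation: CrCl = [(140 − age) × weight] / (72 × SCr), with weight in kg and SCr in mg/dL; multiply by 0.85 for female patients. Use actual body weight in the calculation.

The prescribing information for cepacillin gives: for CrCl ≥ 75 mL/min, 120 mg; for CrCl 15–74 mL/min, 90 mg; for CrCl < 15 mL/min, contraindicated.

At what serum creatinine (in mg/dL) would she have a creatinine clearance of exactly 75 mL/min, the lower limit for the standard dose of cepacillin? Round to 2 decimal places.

1.10 mg/dL

Standard dose requires CrCl ≥ 75 mL/min.
Set (140 − 51) × 78.4 × 0.85 / (72 × SCr) = 75
SCr = (140 − 51) × 78.4 × 0.85 / (72 × 75) = 1.098 mg/dL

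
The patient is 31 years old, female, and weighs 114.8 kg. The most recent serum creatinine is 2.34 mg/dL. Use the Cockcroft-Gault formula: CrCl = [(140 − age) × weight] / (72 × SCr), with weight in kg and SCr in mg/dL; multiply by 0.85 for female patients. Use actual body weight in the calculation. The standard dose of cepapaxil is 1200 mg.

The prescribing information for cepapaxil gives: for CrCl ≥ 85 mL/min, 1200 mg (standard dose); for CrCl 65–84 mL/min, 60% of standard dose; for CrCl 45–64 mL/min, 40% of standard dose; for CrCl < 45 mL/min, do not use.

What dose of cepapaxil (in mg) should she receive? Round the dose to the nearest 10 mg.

480 mg

CrCl = (140 − 31) × 114.8 / (72 × 2.34) × 0.85 = 12513.2 / 168.48 × 0.85 ≈ 63.1 mL/min
CrCl ≈ 63 mL/min → bracket 45–64 mL/min.
40% of 1200 mg = 480 mg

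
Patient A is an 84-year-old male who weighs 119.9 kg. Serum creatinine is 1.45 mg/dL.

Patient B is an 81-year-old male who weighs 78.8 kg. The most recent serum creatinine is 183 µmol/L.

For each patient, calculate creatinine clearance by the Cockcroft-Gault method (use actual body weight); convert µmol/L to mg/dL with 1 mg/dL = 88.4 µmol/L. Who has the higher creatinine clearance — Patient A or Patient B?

Patient A

Patient A: CrCl = (140 − 84) × 119.9 / (72 × 1.45) = 6714.4 / 104.40 ≈ 64.3 mL/min
Patient B: SCr = 183 / 88.4 = 2.07 mg/dL
Patient B: CrCl = (140 − 81) × 78.8 / (72 × 2.07) = 4649.2 / 149.04 ≈ 31.2 mL/min
64.3 vs 31.2 mL/min → Patient A is higher.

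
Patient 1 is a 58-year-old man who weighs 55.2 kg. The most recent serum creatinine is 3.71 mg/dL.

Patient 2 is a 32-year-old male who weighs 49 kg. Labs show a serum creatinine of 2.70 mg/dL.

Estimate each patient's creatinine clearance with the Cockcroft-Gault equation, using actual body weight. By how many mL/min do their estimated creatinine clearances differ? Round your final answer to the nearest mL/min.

Patient 1: CrCl = (140 − 58) × 55.2 / (72 × 3.71) = 4526.4 / 267.12 ≈ 16.9 mL/min
Patient 2: CrCl = (140 − 32) × 49 / (72 × 2.7) = 5292.0 / 194.40 ≈ 27.2 mL/min
|16.9 − 27.2| = 10.3 mL/min

10 mL/min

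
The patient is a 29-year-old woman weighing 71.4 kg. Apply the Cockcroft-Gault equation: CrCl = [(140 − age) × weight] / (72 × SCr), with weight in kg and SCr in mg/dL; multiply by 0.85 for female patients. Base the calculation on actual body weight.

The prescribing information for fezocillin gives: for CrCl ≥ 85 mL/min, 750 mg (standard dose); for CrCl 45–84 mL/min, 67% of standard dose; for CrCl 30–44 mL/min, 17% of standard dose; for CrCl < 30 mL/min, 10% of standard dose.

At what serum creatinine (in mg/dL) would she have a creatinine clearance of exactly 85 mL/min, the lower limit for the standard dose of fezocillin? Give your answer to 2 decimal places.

Standard dose requires CrCl ≥ 85 mL/min.
Set (140 − 29) × 71.4 × 0.85 / (72 × SCr) = 85
SCr = (140 − 29) × 71.4 × 0.85 / (72 × 85) = 1.101 mg/dL

1.10 mg/dL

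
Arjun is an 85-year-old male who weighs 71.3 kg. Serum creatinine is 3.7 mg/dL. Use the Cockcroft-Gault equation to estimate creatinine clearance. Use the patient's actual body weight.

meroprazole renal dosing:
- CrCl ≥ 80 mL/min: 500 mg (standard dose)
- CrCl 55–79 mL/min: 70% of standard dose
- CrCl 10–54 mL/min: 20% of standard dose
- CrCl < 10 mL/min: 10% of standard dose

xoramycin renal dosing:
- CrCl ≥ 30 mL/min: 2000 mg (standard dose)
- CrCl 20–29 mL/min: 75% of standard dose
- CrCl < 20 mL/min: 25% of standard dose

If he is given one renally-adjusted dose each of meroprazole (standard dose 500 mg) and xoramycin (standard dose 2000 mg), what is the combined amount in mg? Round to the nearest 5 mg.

CrCl = (140 − 85) × 71.3 / (72 × 3.7) = 3921.5 / 266.40 ≈ 14.7 mL/min
CrCl ≈ 15 mL/min.
meroprazole: 10–54 mL/min → 20% of 500 mg = 100 mg.
xoramycin: < 20 mL/min → 25% of 2000 mg = 500 mg.
Total = 100 + 500 = 600 mg.

600 mg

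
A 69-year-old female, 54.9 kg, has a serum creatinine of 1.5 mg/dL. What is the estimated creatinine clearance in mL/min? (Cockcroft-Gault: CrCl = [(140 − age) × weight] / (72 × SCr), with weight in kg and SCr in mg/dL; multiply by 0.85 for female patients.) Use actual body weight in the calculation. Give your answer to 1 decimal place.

CrCl = (140 − 69) × 54.9 / (72 × 1.5) × 0.85 = 3897.9 / 108.00 × 0.85 ≈ 30.7 mL/min

30.7 mL/min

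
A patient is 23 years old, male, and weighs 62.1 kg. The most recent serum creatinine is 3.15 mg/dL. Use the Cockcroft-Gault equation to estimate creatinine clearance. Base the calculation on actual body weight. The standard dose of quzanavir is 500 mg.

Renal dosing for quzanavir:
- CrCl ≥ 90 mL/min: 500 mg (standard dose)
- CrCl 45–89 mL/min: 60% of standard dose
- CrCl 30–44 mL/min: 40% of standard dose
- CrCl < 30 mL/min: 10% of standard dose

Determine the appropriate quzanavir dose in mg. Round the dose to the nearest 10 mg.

200 mg

CrCl = (140 − 23) × 62.1 / (72 × 3.15) = 7265.7 / 226.80 ≈ 32.0 mL/min
CrCl ≈ 32 mL/min → bracket 30–44 mL/min.
40% of 500 mg = 200 mg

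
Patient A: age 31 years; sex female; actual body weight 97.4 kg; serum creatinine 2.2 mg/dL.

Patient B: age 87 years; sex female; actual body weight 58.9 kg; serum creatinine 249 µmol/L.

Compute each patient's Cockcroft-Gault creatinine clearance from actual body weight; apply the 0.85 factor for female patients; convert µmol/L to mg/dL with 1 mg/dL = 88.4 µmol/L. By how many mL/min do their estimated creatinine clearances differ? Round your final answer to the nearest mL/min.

Patient A: CrCl = (140 − 31) × 97.4 / (72 × 2.2) × 0.85 = 10616.6 / 158.40 × 0.85 ≈ 57.0 mL/min
Patient B: SCr = 249 / 88.4 = 2.817 mg/dL
Patient B: CrCl = (140 − 87) × 58.9 / (72 × 2.817) × 0.85 = 3121.7 / 202.82 × 0.85 ≈ 13.1 mL/min
|57.0 − 13.1| = 43.9 mL/min

44 mL/min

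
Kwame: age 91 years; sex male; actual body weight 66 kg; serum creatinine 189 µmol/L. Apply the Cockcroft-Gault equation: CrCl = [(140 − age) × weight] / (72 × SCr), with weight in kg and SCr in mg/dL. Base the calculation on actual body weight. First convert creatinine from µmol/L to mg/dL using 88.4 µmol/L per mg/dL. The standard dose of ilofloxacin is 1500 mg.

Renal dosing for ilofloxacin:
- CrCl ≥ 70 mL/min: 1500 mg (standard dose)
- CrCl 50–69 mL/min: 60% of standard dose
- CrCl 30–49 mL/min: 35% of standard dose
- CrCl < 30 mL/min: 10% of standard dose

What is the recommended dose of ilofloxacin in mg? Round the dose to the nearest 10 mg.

150 mg

SCr = 189 / 88.4 = 2.138 mg/dL
CrCl = (140 − 91) × 66 / (72 × 2.138) = 3234.0 / 153.94 ≈ 21.0 mL/min
CrCl ≈ 21 mL/min → bracket < 30 mL/min.
10% of 1500 mg = 150 mg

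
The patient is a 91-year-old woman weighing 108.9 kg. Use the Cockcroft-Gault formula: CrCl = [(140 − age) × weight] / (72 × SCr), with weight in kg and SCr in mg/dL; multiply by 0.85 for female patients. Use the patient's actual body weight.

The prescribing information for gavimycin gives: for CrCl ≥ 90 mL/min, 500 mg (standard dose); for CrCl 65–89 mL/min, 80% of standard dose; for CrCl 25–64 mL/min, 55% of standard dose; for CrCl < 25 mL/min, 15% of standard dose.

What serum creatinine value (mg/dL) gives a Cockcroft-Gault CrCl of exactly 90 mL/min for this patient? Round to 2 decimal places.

Standard dose requires CrCl ≥ 90 mL/min.
Set (140 − 91) × 108.9 × 0.85 / (72 × SCr) = 90
SCr = (140 − 91) × 108.9 × 0.85 / (72 × 90) = 0.700 mg/dL

0.70 mg/dL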